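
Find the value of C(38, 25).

C(38,25) = C(38,13) by symmetry.
C(38,13) = (38·37·36·35·34·33·32·31·30·29·28·27·26) / 13! = 33719008124158156800 / 6227020800 = 5414950296.

5414950296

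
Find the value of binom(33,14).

C(33,14) = (33·32·31·30·29·28·27·26·25·24·23·22·21·20) / 14! = 71382386874839040000 / 87178291200 = 818809200.

818809200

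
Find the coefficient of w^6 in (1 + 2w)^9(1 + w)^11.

327786

Coefficient of w^6 = Σ_{j} C(9,j)·2^j·C(11,6-j)·1^(6-j) for j from 0 to 6.
= 462 + 8316 + 47520 + 110880 + 110880 + 44352 + 5376 = 327786.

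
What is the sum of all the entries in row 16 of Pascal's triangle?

Setting x = 1 in (1+x)^16 gives Σ C(16,k) = 2^16 = 65536.

65536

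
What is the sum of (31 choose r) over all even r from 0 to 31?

Even-r terms of row 31 sum to 2^30 = 1073741824.

1073741824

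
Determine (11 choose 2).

C(11,2) = (11·10) / 2! = 110 / 2 = 55.

55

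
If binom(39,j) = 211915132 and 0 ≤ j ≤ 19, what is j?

9

C(39,j) increases on 0 ≤ j ≤ 19. C(39,8) = 61523748 and C(39,9) = 211915132, so j = 9.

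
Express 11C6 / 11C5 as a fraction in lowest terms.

C(n,k+1)/C(n,k) = (n−k)/(k+1) = (11−5)/(5+1) = 6/6 = 1.

1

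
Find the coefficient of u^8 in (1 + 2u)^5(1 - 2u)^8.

-6400

Coefficient of u^8 = Σ_{j} C(5,j)·2^j·C(8,8-j)·(-2)^(8-j) for j from 0 to 5.
= 256 + (-10240) + 71680 + (-143360) + 89600 + (-14336) = -6400.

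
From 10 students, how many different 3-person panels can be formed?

120

This is C(10,3) = 120.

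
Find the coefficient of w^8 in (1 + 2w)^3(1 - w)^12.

495

Coefficient of w^8 = Σ_{j} C(3,j)·2^j·C(12,8-j)·(-1)^(8-j) for j from 0 to 3.
= 495 + (-4752) + 11088 + (-6336) = 495.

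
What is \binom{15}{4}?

C(15,4) = (15·14·13·12) / 4! = 32760 / 24 = 1365.

1365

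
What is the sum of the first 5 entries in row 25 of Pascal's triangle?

15276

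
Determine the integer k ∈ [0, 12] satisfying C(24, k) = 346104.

C(24,k) increases on 0 ≤ k ≤ 12. C(24,6) = 134596 and C(24,7) = 346104, so k = 7.

7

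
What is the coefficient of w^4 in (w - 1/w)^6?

General term: C(6,j)·(w)^j·(-1/w)^(6-j), with w-exponent 1j − 1(6−j) = 2j − 6.
Set 2j − 6 = 4: j = 5.
C(6,5) = 6; 1^5 = 1; (-1)^1 = -1.
Coefficient = 6 · 1 · (-1) = -6.

-6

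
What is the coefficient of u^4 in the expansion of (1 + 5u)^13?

The general term is C(13,j)·(1)^j·(5u)^(13-j); the u^4 term has j = 9.
C(13,9) = 715.
Coefficient = C(13,9) · 5^4 = 715 · 625 = 446875.

446875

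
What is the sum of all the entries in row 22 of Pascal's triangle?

4194304

The entries of row 22 sum to 2^22 = 4194304.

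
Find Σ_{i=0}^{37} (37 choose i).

Setting x = 1 in (1+x)^37 gives Σ C(37,i) = 2^37 = 137438953472.

137438953472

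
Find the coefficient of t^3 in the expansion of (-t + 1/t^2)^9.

General term: C(9,j)·(-t)^j·(1/t^2)^(9-j), with t-exponent 1j − 2(9−j) = 3j − 18.
Set 3j − 18 = 3: j = 7.
C(9,7) = 36; (-1)^7 = -1; 1^2 = 1.
Coefficient = 36 · (-1) · 1 = -36.

-36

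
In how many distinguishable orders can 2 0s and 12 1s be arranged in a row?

Choose positions for the 0s: C(14,2) = 91.

91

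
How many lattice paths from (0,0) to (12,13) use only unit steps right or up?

Each path is a sequence of 25 steps with 12 rights: C(25,12) = 5200300.

5200300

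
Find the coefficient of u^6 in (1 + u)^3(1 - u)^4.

Coefficient of u^6 = Σ_{j} C(3,j)·1^j·C(4,6-j)·(-1)^(6-j) for j from 2 to 3.
= 3 + (-4) = -1.

-1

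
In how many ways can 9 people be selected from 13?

This is C(13,9) = 715.

715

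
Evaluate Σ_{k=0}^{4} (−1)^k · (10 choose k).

126

The partial alternating sum Σ_{k=0}^{4} (−1)^k C(10,k) = (−1)^4 C(9,4) = 126.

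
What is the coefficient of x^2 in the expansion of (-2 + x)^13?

-159744

The general term is C(13,j)·(-2)^j·(x)^(13-j); the x^2 term has j = 11.
C(13,11) = 78.
Coefficient = C(13,11) · (-2)^11 = 78 · (-2048) = -159744.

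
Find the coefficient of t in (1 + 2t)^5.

10

The general term is C(5,j)·(1)^j·(2t)^(5-j); the t^1 term has j = 4.
C(5,4) = 5.
Coefficient = C(5,4) · 2^1 = 5 · 2 = 10.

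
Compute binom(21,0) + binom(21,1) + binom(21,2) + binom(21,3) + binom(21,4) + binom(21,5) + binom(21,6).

1 + 21 + 210 + 1330 + 5985 + 20349 + 54264 = 82160.

82160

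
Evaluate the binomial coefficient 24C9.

1307504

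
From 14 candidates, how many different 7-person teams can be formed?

3432

This is C(14,7) = 3432.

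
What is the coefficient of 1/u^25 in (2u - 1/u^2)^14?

General term: C(14,j)·(2u)^j·(-1/u^2)^(14-j), with u-exponent 1j − 2(14−j) = 3j − 28.
Set 3j − 28 = -25: j = 1.
C(14,1) = 14; 2^1 = 2; (-1)^13 = -1.
Coefficient = 14 · 2 · (-1) = -28.

-28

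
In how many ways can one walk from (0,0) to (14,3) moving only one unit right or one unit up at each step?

680

Each path is a sequence of 17 steps with 14 rights: C(17,14) = 680.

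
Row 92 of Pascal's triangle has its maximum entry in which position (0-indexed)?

46

C(92,i) is maximized at i = 92/2 = 46.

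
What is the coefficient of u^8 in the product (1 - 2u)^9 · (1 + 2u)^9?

Coefficient of u^8 = Σ_{j} C(9,j)·(-2)^j·C(9,8-j)·2^(8-j) for j from 0 to 8.
= 2304 + (-82944) + 774144 + (-2709504) + 4064256 + (-2709504) + 774144 + (-82944) + 2304 = 32256.

32256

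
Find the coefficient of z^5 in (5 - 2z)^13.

The general term is C(13,j)·(5)^j·(-2z)^(13-j); the z^5 term has j = 8.
C(13,8) = 1287.
Coefficient = C(13,8) · 5^8 · (-2)^5 = 1287 · 390625 · (-32) = -16087500000.

-16087500000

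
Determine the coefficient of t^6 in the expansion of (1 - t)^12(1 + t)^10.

Coefficient of t^6 = Σ_{j} C(12,j)·(-1)^j·C(10,6-j)·1^(6-j) for j from 0 to 6.
= 210 + (-3024) + 13860 + (-26400) + 22275 + (-7920) + 924 = -75.

-75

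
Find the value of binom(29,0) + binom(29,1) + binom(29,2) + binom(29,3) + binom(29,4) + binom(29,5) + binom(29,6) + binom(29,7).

1 + 29 + 406 + 3654 + 23751 + 118755 + 475020 + 1560780 = 2182396.

2182396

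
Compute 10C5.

C(10,5) = (10·9·8·7·6) / 5! = 30240 / 120 = 252.

252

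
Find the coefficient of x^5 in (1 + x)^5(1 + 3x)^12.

458452

Coefficient of x^5 = Σ_{j} C(5,j)·1^j·C(12,5-j)·3^(5-j) for j from 0 to 5.
= 192456 + 200475 + 59400 + 5940 + 180 + 1 = 458452.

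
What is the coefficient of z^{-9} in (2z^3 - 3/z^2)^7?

10206

General term: C(7,j)·(2z^3)^j·(-3/z^2)^(7-j), with z-exponent 3j − 2(7−j) = 5j − 14.
Set 5j − 14 = -9: j = 1.
C(7,1) = 7; 2^1 = 2; (-3)^6 = 729.
Coefficient = 7 · 2 · 729 = 10206.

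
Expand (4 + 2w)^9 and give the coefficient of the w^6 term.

344064

The general term is C(9,j)·(4)^j·(2w)^(9-j); the w^6 term has j = 3.
C(9,3) = 84.
Coefficient = C(9,3) · 4^3 · 2^6 = 84 · 64 · 64 = 344064.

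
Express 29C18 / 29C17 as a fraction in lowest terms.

C(n,k+1)/C(n,k) = (n−k)/(k+1) = (29−17)/(17+1) = 12/18 = 2/3.

2/3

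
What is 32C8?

C(32,8) = (32·31·30·29·28·27·26·25) / 8! = 424097856000 / 40320 = 10518300.

10518300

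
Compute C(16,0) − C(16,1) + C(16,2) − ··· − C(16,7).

The partial alternating sum Σ_{k=0}^{7} (−1)^k C(16,k) = (−1)^7 C(15,7) = -6435.

-6435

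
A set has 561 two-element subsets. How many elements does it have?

n(n−1)/2 = 561 ⇒ n(n−1) = 1122. Since 34·33 = 1122, n = 34.

34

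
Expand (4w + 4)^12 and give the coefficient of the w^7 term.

13287555072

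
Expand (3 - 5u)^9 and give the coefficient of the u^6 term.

35437500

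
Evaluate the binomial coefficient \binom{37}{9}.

124403620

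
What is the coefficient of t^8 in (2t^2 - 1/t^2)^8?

General term: C(8,j)·(2t^2)^j·(-1/t^2)^(8-j), with t-exponent 2j − 2(8−j) = 4j − 16.
Set 4j − 16 = 8: j = 6.
C(8,6) = 28; 2^6 = 64; (-1)^2 = 1.
Coefficient = 28 · 64 · 1 = 1792.

1792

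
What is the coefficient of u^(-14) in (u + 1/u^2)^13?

715

General term: C(13,j)·(u)^j·(1/u^2)^(13-j), with u-exponent 1j − 2(13−j) = 3j − 26.
Set 3j − 26 = -14: j = 4.
C(13,4) = 715; 1^4 = 1; 1^9 = 1.
Coefficient = 715 · 1 · 1 = 715.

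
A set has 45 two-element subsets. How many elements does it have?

10

n(n−1)/2 = 45 ⇒ n(n−1) = 90. Since 10·9 = 90, n = 10.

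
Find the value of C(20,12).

125970

C(20,12) = C(20,8) by symmetry.
C(20,8) = (20·19·18·17·16·15·14·13) / 8! = 5079110400 / 40320 = 125970.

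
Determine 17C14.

C(17,14) = C(17,3) by symmetry.
C(17,3) = (17·16·15) / 3! = 4080 / 6 = 680.

680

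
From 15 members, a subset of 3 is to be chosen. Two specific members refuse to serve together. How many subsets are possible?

442

All 3-subsets: C(15,3) = 455. Those containing both fixed elements: C(13,1) = 13.
455 − 13 = 442.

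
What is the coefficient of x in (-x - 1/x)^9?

-126

General term: C(9,j)·(-x)^j·(-1/x)^(9-j), with x-exponent 1j − 1(9−j) = 2j − 9.
Set 2j − 9 = 1: j = 5.
C(9,5) = 126; (-1)^5 = -1; (-1)^4 = 1.
Coefficient = 126 · (-1) · 1 = -126.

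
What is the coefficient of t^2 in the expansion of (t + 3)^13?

The general term is C(13,j)·(t)^j·(3)^(13-j); the t^2 term has j = 2.
C(13,2) = 78.
Coefficient = C(13,2) · 3^11 = 78 · 177147 = 13817466.

13817466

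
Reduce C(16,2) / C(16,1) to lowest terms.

C(n,k+1)/C(n,k) = (n−k)/(k+1) = (16−1)/(1+1) = 15/2.

15/2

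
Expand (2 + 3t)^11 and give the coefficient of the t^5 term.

7185024

The general term is C(11,j)·(2)^j·(3t)^(11-j); the t^5 term has j = 6.
C(11,6) = 462.
Coefficient = C(11,6) · 2^6 · 3^5 = 462 · 64 · 243 = 7185024.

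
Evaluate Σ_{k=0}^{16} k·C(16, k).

524288

Since k·C(16,k) = 16·C(15,k−1), the sum is 16·2^15 = 16·32768 = 524288.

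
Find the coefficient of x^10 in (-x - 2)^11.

-22

The general term is C(11,j)·(-x)^j·(-2)^(11-j); the x^10 term has j = 10.
C(11,10) = 11.
Coefficient = C(11,10) · (-2)^1 = 11 · (-2) = -22.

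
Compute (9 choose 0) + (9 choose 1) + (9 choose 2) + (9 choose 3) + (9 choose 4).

1 + 9 + 36 + 84 + 126 = 256.

256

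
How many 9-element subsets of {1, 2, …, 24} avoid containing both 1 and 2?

1136960

All 9-subsets: C(24,9) = 1307504. Those containing both fixed elements: C(22,7) = 170544.
1307504 − 170544 = 1136960.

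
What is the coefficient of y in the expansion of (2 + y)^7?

448

The general term is C(7,j)·(2)^j·(y)^(7-j); the y^1 term has j = 6.
C(7,6) = 7.
Coefficient = C(7,6) · 2^6 = 7 · 64 = 448.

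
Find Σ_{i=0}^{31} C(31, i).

2147483648

Setting x = 1 in (1+x)^31 gives Σ C(31,i) = 2^31 = 2147483648.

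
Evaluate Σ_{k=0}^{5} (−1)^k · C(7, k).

The partial alternating sum Σ_{k=0}^{5} (−1)^k C(7,k) = (−1)^5 C(6,5) = -6.

-6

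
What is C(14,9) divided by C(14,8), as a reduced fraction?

C(n,k+1)/C(n,k) = (n−k)/(k+1) = (14−8)/(8+1) = 6/9 = 2/3.

2/3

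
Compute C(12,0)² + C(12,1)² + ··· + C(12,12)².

2704156

Σ C(12,k)² is the coefficient of x^12 in (1+x)^12(1+x)^12 = (1+x)^24, i.e. C(24,12) = 2704156.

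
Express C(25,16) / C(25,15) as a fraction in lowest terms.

C(n,k+1)/C(n,k) = (n−k)/(k+1) = (25−15)/(15+1) = 10/16 = 5/8.

5/8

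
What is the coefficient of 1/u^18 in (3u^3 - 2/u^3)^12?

-3041280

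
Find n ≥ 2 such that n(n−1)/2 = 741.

39

n(n−1)/2 = 741 ⇒ n(n−1) = 1482. Since 39·38 = 1482, n = 39.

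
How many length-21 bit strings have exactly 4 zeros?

5985

Choose the 4 positions: C(21,4) = 5985.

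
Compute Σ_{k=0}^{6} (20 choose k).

60460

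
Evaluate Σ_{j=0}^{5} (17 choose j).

9402

1 + 17 + 136 + 680 + 2380 + 6188 = 9402.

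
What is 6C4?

15

C(6,4) = C(6,2) by symmetry.
C(6,2) = (6·5) / 2! = 30 / 2 = 15.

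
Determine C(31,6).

C(31,6) = (31·30·29·28·27·26) / 6! = 530122320 / 720 = 736281.

736281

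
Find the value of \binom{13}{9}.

C(13,9) = C(13,4) by symmetry.
C(13,4) = (13·12·11·10) / 4! = 17160 / 24 = 715.

715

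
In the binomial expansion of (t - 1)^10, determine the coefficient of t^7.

-120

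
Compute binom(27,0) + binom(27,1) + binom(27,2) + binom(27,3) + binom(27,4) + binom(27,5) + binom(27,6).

397594

1 + 27 + 351 + 2925 + 17550 + 80730 + 296010 = 397594.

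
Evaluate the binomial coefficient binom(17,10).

19448

C(17,10) = C(17,7) by symmetry.
C(17,7) = (17·16·15·14·13·12·11) / 7! = 98017920 / 5040 = 19448.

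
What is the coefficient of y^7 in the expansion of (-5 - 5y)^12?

The general term is C(12,j)·(-5)^j·(-5y)^(12-j); the y^7 term has j = 5.
C(12,5) = 792.
Coefficient = C(12,5) · (-5)^5 · (-5)^7 = 792 · (-3125) · (-78125) = 193359375000.

193359375000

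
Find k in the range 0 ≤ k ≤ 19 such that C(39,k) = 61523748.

8

C(39,k) increases on 0 ≤ k ≤ 19. C(39,7) = 15380937 and C(39,8) = 61523748, so k = 8.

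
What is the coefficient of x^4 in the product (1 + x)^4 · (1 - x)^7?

-6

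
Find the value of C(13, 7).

1716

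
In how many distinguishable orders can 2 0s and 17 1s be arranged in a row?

Choose positions for the 0s: C(19,2) = 171.

171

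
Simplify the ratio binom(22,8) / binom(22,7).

C(n,k+1)/C(n,k) = (n−k)/(k+1) = (22−7)/(7+1) = 15/8.

15/8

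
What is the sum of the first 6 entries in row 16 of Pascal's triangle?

1 + 16 + 120 + 560 + 1820 + 4368 = 6885.

6885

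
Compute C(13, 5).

1287

C(13,5) = (13·12·11·10·9) / 5! = 154440 / 120 = 1287.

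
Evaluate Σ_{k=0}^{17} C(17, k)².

Σ C(17,k)² is the coefficient of x^17 in (1+x)^17(1+x)^17 = (1+x)^34, i.e. C(34,17) = 2333606220.

2333606220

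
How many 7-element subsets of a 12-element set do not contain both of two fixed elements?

540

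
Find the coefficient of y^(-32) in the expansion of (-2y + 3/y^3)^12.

General term: C(12,j)·(-2y)^j·(3/y^3)^(12-j), with y-exponent 1j − 3(12−j) = 4j − 36.
Set 4j − 36 = -32: j = 1.
C(12,1) = 12; (-2)^1 = -2; 3^11 = 177147.
Coefficient = 12 · (-2) · 177147 = -4251528.

-4251528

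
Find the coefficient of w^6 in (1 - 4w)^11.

1892352

The general term is C(11,j)·(1)^j·(-4w)^(11-j); the w^6 term has j = 5.
C(11,5) = 462.
Coefficient = C(11,5) · (-4)^6 = 462 · 4096 = 1892352.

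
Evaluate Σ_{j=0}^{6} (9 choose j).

466

1 + 9 + 36 + 84 + 126 + 126 + 84 = 466.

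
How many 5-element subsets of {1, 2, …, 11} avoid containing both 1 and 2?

All 5-subsets: C(11,5) = 462. Those containing both fixed elements: C(9,3) = 84.
462 − 84 = 378.

378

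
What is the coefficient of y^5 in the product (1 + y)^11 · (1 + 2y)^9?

93330

Coefficient of y^5 = Σ_{j} C(11,j)·1^j·C(9,5-j)·2^(5-j) for j from 0 to 5.
= 4032 + 22176 + 36960 + 23760 + 5940 + 462 = 93330.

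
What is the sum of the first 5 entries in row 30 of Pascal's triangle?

1 + 30 + 435 + 4060 + 27405 = 31931.

31931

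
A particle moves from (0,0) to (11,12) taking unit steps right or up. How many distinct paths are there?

Each path is a sequence of 23 steps with 11 rights: C(23,11) = 1352078.

1352078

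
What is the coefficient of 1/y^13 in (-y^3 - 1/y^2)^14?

364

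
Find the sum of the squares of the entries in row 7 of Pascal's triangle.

3432

By Vandermonde's identity, Σ C(7,i)² = C(14,7) = 3432.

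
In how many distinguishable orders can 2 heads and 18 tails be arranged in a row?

190

Choose positions for the heads: C(20,2) = 190.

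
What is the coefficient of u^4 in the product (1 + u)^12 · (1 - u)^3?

Coefficient of u^4 = Σ_{j} C(12,j)·1^j·C(3,4-j)·(-1)^(4-j) for j from 1 to 4.
= (-12) + 198 + (-660) + 495 = 21.

21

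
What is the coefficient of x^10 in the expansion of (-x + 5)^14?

625625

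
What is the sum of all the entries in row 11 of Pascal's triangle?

Setting x = 1 in (1+x)^11 gives Σ C(11,k) = 2^11 = 2048.

2048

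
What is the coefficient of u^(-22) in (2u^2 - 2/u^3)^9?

4608

General term: C(9,j)·(2u^2)^j·(-2/u^3)^(9-j), with u-exponent 2j − 3(9−j) = 5j − 27.
Set 5j − 27 = -22: j = 1.
C(9,1) = 9; 2^1 = 2; (-2)^8 = 256.
Coefficient = 9 · 2 · 256 = 4608.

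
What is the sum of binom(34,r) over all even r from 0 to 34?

8589934592

Half of (1+1)^34 + (1−1)^34 gives the even-index sum: 2^33 = 8589934592.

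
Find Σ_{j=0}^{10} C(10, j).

Setting x = 1 in (1+x)^10 gives Σ C(10,j) = 2^10 = 1024.

1024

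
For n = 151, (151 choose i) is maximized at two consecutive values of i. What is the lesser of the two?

75

For odd n = 151, C(151,i) peaks at i = (n−1)/2 and (n+1)/2; the lesser is 75.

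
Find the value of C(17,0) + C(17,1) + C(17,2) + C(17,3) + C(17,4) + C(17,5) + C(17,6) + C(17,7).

41226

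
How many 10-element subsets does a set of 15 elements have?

3003

C(15,10) = C(15,5) by symmetry.
C(15,5) = (15·14·13·12·11) / 5! = 360360 / 120 = 3003.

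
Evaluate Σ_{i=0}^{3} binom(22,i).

1 + 22 + 231 + 1540 = 1794.

1794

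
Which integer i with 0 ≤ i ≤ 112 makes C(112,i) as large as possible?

C(112,i) is maximized at i = 112/2 = 56.

56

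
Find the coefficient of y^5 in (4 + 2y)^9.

1032192

The general term is C(9,j)·(4)^j·(2y)^(9-j); the y^5 term has j = 4.
C(9,4) = 126.
Coefficient = C(9,4) · 4^4 · 2^5 = 126 · 256 · 32 = 1032192.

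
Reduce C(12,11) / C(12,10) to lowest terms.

C(n,k+1)/C(n,k) = (n−k)/(k+1) = (12−10)/(10+1) = 2/11.

2/11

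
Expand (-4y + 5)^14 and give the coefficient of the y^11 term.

-190840832000

The general term is C(14,j)·(-4y)^j·(5)^(14-j); the y^11 term has j = 11.
C(14,11) = 364.
Coefficient = C(14,11) · (-4)^11 · 5^3 = 364 · (-4194304) · 125 = -190840832000.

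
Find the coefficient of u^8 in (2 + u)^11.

1320

The general term is C(11,j)·(2)^j·(u)^(11-j); the u^8 term has j = 3.
C(11,3) = 165.
Coefficient = C(11,3) · 2^3 = 165 · 8 = 1320.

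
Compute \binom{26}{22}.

14950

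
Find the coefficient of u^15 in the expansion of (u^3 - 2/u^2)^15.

General term: C(15,j)·(u^3)^j·(-2/u^2)^(15-j), with u-exponent 3j − 2(15−j) = 5j − 30.
Set 5j − 30 = 15: j = 9.
C(15,9) = 5005; 1^9 = 1; (-2)^6 = 64.
Coefficient = 5005 · 1 · 64 = 320320.

320320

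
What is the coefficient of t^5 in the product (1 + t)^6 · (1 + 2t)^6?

5418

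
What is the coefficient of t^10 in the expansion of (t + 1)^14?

1001

The general term is C(14,j)·(t)^j·(1)^(14-j); the t^10 term has j = 10.
C(14,10) = 1001.
Coefficient = C(14,10) = 1001.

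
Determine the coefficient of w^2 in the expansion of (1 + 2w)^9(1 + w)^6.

Coefficient of w^2 = Σ_{j} C(9,j)·2^j·C(6,2-j)·1^(2-j) for j from 0 to 2.
= 15 + 108 + 144 = 267.

267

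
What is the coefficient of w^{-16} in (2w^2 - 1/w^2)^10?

General term: C(10,j)·(2w^2)^j·(-1/w^2)^(10-j), with w-exponent 2j − 2(10−j) = 4j − 20.
Set 4j − 20 = -16: j = 1.
C(10,1) = 10; 2^1 = 2; (-1)^9 = -1.
Coefficient = 10 · 2 · (-1) = -20.

-20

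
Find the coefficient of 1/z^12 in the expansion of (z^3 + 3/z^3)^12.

General term: C(12,j)·(z^3)^j·(3/z^3)^(12-j), with z-exponent 3j − 3(12−j) = 6j − 36.
Set 6j − 36 = -12: j = 4.
C(12,4) = 495; 1^4 = 1; 3^8 = 6561.
Coefficient = 495 · 1 · 6561 = 3247695.

3247695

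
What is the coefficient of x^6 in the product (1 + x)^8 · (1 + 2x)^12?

Coefficient of x^6 = Σ_{j} C(8,j)·1^j·C(12,6-j)·2^(6-j) for j from 0 to 6.
= 59136 + 202752 + 221760 + 98560 + 18480 + 1344 + 28 = 602060.

602060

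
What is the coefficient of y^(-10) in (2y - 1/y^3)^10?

General term: C(10,j)·(2y)^j·(-1/y^3)^(10-j), with y-exponent 1j − 3(10−j) = 4j − 30.
Set 4j − 30 = -10: j = 5.
C(10,5) = 252; 2^5 = 32; (-1)^5 = -1.
Coefficient = 252 · 32 · (-1) = -8064.

-8064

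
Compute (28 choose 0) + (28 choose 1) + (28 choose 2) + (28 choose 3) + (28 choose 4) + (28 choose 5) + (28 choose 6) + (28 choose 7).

1683218

1 + 28 + 378 + 3276 + 20475 + 98280 + 376740 + 1184040 = 1683218.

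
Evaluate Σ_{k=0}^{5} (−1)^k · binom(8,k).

-21

The partial alternating sum Σ_{k=0}^{5} (−1)^k C(8,k) = (−1)^5 C(7,5) = -21.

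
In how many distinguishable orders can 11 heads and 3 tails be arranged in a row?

364

Choose positions for the heads: C(14,11) = 364.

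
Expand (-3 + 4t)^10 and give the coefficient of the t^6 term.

69672960

The general term is C(10,j)·(-3)^j·(4t)^(10-j); the t^6 term has j = 4.
C(10,4) = 210.
Coefficient = C(10,4) · (-3)^4 · 4^6 = 210 · 81 · 4096 = 69672960.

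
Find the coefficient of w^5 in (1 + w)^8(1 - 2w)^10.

672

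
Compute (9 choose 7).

C(9,7) = C(9,2) by symmetry.
C(9,2) = (9·8) / 2! = 72 / 2 = 36.

36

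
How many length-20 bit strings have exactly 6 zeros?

Choose the 6 positions: C(20,6) = 38760.

38760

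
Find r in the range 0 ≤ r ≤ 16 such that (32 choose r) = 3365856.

C(32,r) increases on 0 ≤ r ≤ 16. C(32,6) = 906192 and C(32,7) = 3365856, so r = 7.

7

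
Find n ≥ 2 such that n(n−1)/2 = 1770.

n(n−1)/2 = 1770 ⇒ n(n−1) = 3540. Since 60·59 = 3540, n = 60.

60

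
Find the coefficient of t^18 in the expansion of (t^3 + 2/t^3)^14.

General term: C(14,j)·(t^3)^j·(2/t^3)^(14-j), with t-exponent 3j − 3(14−j) = 6j − 42.
Set 6j − 42 = 18: j = 10.
C(14,10) = 1001; 1^10 = 1; 2^4 = 16.
Coefficient = 1001 · 1 · 16 = 16016.

16016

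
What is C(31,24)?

2629575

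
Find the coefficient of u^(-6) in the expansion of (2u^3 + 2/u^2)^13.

5857280

General term: C(13,j)·(2u^3)^j·(2/u^2)^(13-j), with u-exponent 3j − 2(13−j) = 5j − 26.
Set 5j − 26 = -6: j = 4.
C(13,4) = 715; 2^4 = 16; 2^9 = 512.
Coefficient = 715 · 16 · 512 = 5857280.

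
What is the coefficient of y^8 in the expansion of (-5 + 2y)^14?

12012000000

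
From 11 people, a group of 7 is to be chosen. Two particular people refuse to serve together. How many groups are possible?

All 7-subsets: C(11,7) = 330. Those containing both fixed elements: C(9,5) = 126.
330 − 126 = 204.

204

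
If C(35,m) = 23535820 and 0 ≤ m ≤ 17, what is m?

8

C(35,m) increases on 0 ≤ m ≤ 17. C(35,7) = 6724520 and C(35,8) = 23535820, so m = 8.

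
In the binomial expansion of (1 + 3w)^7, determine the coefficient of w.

The general term is C(7,j)·(1)^j·(3w)^(7-j); the w^1 term has j = 6.
C(7,6) = 7.
Coefficient = C(7,6) · 3^1 = 7 · 3 = 21.

21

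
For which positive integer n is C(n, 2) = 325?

26

n(n−1)/2 = 325 ⇒ n(n−1) = 650. Since 26·25 = 650, n = 26.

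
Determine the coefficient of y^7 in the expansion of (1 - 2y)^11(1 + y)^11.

Coefficient of y^7 = Σ_{j} C(11,j)·(-2)^j·C(11,7-j)·1^(7-j) for j from 0 to 7.
= 330 + (-10164) + 101640 + (-435600) + 871200 + (-813120) + 325248 + (-42240) = -2706.

-2706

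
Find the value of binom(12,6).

C(12,6) = (12·11·10·9·8·7) / 6! = 665280 / 720 = 924.

924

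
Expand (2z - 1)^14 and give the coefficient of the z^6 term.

192192

The general term is C(14,j)·(2z)^j·(-1)^(14-j); the z^6 term has j = 6.
C(14,6) = 3003.
Coefficient = C(14,6) · 2^6 = 3003 · 64 = 192192.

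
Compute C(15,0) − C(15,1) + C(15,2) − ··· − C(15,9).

The partial alternating sum Σ_{k=0}^{9} (−1)^k C(15,k) = (−1)^9 C(14,9) = -2002.

-2002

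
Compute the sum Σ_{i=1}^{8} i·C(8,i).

1024

Since i·C(8,i) = 8·C(7,i−1), the sum is 8·2^7 = 8·128 = 1024.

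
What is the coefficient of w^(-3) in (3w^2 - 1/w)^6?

General term: C(6,j)·(3w^2)^j·(-1/w)^(6-j), with w-exponent 2j − 1(6−j) = 3j − 6.
Set 3j − 6 = -3: j = 1.
C(6,1) = 6; 3^1 = 3; (-1)^5 = -1.
Coefficient = 6 · 3 · (-1) = -18.

-18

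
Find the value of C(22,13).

497420

C(22,13) = C(22,9) by symmetry.
C(22,9) = (22·21·20·19·18·17·16·15·14) / 9! = 180503769600 / 362880 = 497420.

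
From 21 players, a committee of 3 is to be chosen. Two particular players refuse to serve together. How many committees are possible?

All 3-subsets: C(21,3) = 1330. Those containing both fixed elements: C(19,1) = 19.
1330 − 19 = 1311.

1311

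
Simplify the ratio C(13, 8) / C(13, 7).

C(n,k+1)/C(n,k) = (n−k)/(k+1) = (13−7)/(7+1) = 6/8 = 3/4.

3/4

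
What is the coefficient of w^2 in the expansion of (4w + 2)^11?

The general term is C(11,j)·(4w)^j·(2)^(11-j); the w^2 term has j = 2.
C(11,2) = 55.
Coefficient = C(11,2) · 4^2 · 2^9 = 55 · 16 · 512 = 450560.

450560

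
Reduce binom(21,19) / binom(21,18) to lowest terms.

3/19

C(n,k+1)/C(n,k) = (n−k)/(k+1) = (21−18)/(18+1) = 3/19.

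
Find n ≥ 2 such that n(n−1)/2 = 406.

n(n−1)/2 = 406 ⇒ n(n−1) = 812. Since 29·28 = 812, n = 29.

29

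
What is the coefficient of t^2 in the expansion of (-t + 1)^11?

55

The general term is C(11,j)·(-t)^j·(1)^(11-j); the t^2 term has j = 2.
C(11,2) = 55.
Coefficient = C(11,2) = 55.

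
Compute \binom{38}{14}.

C(38,14) = (38·37·36·35·34·33·32·31·30·29·28·27·26·25) / 14! = 842975203103953920000 / 87178291200 = 9669554100.

9669554100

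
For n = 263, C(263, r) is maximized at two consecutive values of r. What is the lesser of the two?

131

For odd n = 263, C(263,r) peaks at r = (n−1)/2 and (n+1)/2; the lesser is 131.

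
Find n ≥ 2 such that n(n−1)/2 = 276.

24

n(n−1)/2 = 276 ⇒ n(n−1) = 552. Since 24·23 = 552, n = 24.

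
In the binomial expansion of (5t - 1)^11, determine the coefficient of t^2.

-1375

The general term is C(11,j)·(5t)^j·(-1)^(11-j); the t^2 term has j = 2.
C(11,2) = 55.
Coefficient = C(11,2) · 5^2 · (-1)^9 = 55 · 25 · (-1) = -1375.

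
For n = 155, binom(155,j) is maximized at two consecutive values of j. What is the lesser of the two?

77

For odd n = 155, C(155,j) peaks at j = (n−1)/2 and (n+1)/2; the lesser is 77.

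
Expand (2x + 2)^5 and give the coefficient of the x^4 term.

The general term is C(5,j)·(2x)^j·(2)^(5-j); the x^4 term has j = 4.
C(5,4) = 5.
Coefficient = C(5,4) · 2^4 · 2^1 = 5 · 16 · 2 = 160.

160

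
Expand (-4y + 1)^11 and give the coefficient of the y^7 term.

-5406720

The general term is C(11,j)·(-4y)^j·(1)^(11-j); the y^7 term has j = 7.
C(11,7) = 330.
Coefficient = C(11,7) · (-4)^7 = 330 · (-16384) = -5406720.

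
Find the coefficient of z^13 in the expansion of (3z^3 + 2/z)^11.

General term: C(11,j)·(3z^3)^j·(2/z)^(11-j), with z-exponent 3j − 1(11−j) = 4j − 11.
Set 4j − 11 = 13: j = 6.
C(11,6) = 462; 3^6 = 729; 2^5 = 32.
Coefficient = 462 · 729 · 32 = 10777536.

10777536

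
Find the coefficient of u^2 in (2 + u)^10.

The general term is C(10,j)·(2)^j·(u)^(10-j); the u^2 term has j = 8.
C(10,8) = 45.
Coefficient = C(10,8) · 2^8 = 45 · 256 = 11520.

11520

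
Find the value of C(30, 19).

54627300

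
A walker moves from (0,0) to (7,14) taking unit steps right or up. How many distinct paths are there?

116280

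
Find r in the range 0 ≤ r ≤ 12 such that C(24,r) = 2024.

C(24,r) increases on 0 ≤ r ≤ 12. C(24,2) = 276 and C(24,3) = 2024, so r = 3.

3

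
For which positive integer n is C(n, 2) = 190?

n(n−1)/2 = 190 ⇒ n(n−1) = 380. Since 20·19 = 380, n = 20.

20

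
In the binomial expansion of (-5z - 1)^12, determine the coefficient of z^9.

The general term is C(12,j)·(-5z)^j·(-1)^(12-j); the z^9 term has j = 9.
C(12,9) = 220.
Coefficient = C(12,9) · (-5)^9 · (-1)^3 = 220 · (-1953125) · (-1) = 429687500.

429687500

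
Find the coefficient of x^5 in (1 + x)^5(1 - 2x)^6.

Coefficient of x^5 = Σ_{j} C(5,j)·1^j·C(6,5-j)·(-2)^(5-j) for j from 0 to 5.
= (-192) + 1200 + (-1600) + 600 + (-60) + 1 = -51.

-51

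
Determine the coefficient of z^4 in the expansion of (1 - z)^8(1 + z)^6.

Coefficient of z^4 = Σ_{j} C(8,j)·(-1)^j·C(6,4-j)·1^(4-j) for j from 0 to 4.
= 15 + (-160) + 420 + (-336) + 70 = 9.

9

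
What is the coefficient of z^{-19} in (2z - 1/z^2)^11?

General term: C(11,j)·(2z)^j·(-1/z^2)^(11-j), with z-exponent 1j − 2(11−j) = 3j − 22.
Set 3j − 22 = -19: j = 1.
C(11,1) = 11; 2^1 = 2; (-1)^10 = 1.
Coefficient = 11 · 2 · 1 = 22.

22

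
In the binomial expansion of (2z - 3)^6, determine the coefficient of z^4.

2160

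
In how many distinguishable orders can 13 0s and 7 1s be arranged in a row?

Choose positions for the 0s: C(20,13) = 77520.

77520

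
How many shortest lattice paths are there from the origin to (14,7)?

116280

Each path is a sequence of 21 steps with 14 rights: C(21,14) = 116280.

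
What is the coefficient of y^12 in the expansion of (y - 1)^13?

The general term is C(13,j)·(y)^j·(-1)^(13-j); the y^12 term has j = 12.
C(13,12) = 13.
Coefficient = C(13,12) · (-1)^1 = 13 · (-1) = -13.

-13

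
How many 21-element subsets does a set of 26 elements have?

C(26,21) = C(26,5) by symmetry.
C(26,5) = (26·25·24·23·22) / 5! = 7893600 / 120 = 65780.

65780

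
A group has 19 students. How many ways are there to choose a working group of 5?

11628

This is C(19,5) = 11628.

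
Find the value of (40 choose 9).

273438880

C(40,9) = (40·39·38·37·36·35·34·33·32) / 9! = 99225500774400 / 362880 = 273438880.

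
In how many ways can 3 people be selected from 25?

2300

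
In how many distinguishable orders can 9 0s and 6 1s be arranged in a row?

5005

Choose positions for the 0s: C(15,9) = 5005.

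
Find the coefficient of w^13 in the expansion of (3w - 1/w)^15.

General term: C(15,j)·(3w)^j·(-1/w)^(15-j), with w-exponent 1j − 1(15−j) = 2j − 15.
Set 2j − 15 = 13: j = 14.
C(15,14) = 15; 3^14 = 4782969; (-1)^1 = -1.
Coefficient = 15 · 4782969 · (-1) = -71744535.

-71744535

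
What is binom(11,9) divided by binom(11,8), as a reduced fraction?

1/3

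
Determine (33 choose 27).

C(33,27) = C(33,6) by symmetry.
C(33,6) = (33·32·31·30·29·28) / 6! = 797448960 / 720 = 1107568.

1107568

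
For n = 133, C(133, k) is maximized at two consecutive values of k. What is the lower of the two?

For odd n = 133, C(133,k) peaks at k = (n−1)/2 and (n+1)/2; the lower is 66.

66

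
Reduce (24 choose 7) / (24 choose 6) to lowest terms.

C(n,k+1)/C(n,k) = (n−k)/(k+1) = (24−6)/(6+1) = 18/7.

18/7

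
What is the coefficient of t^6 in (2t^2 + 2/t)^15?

General term: C(15,j)·(2t^2)^j·(2/t)^(15-j), with t-exponent 2j − 1(15−j) = 3j − 15.
Set 3j − 15 = 6: j = 7.
C(15,7) = 6435; 2^7 = 128; 2^8 = 256.
Coefficient = 6435 · 128 · 256 = 210862080.

210862080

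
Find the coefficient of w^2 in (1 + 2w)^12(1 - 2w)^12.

-48

Coefficient of w^2 = Σ_{j} C(12,j)·2^j·C(12,2-j)·(-2)^(2-j) for j from 0 to 2.
= 264 + (-576) + 264 = -48.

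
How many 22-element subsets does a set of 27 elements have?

C(27,22) = C(27,5) by symmetry.
C(27,5) = (27·26·25·24·23) / 5! = 9687600 / 120 = 80730.

80730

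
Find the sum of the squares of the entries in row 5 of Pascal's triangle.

252

Σ C(5,j)² is the coefficient of x^5 in (1+x)^5(1+x)^5 = (1+x)^10, i.e. C(10,5) = 252.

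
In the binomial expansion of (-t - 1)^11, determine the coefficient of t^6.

-462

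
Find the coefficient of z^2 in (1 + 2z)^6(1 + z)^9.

204

Coefficient of z^2 = Σ_{j} C(6,j)·2^j·C(9,2-j)·1^(2-j) for j from 0 to 2.
= 36 + 108 + 60 = 204.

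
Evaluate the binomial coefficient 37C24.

C(37,24) = C(37,13) by symmetry.
C(37,13) = (37·36·35·34·33·32·31·30·29·28·27·26·25) / 13! = 22183557976419840000 / 6227020800 = 3562467300.

3562467300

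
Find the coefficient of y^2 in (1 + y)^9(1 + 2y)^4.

132

Coefficient of y^2 = Σ_{j} C(9,j)·1^j·C(4,2-j)·2^(2-j) for j from 0 to 2.
= 24 + 72 + 36 = 132.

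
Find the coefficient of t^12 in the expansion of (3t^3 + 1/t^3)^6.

General term: C(6,j)·(3t^3)^j·(1/t^3)^(6-j), with t-exponent 3j − 3(6−j) = 6j − 18.
Set 6j − 18 = 12: j = 5.
C(6,5) = 6; 3^5 = 243; 1^1 = 1.
Coefficient = 6 · 243 · 1 = 1458.

1458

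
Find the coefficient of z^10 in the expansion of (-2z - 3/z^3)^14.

344064

General term: C(14,j)·(-2z)^j·(-3/z^3)^(14-j), with z-exponent 1j − 3(14−j) = 4j − 42.
Set 4j − 42 = 10: j = 13.
C(14,13) = 14; (-2)^13 = -8192; (-3)^1 = -3.
Coefficient = 14 · (-8192) · (-3) = 344064.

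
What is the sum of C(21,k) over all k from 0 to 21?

2097152

The entries of row 21 sum to 2^21 = 2097152.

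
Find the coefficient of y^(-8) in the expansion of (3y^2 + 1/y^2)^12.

40095

General term: C(12,j)·(3y^2)^j·(1/y^2)^(12-j), with y-exponent 2j − 2(12−j) = 4j − 24.
Set 4j − 24 = -8: j = 4.
C(12,4) = 495; 3^4 = 81; 1^8 = 1.
Coefficient = 495 · 81 · 1 = 40095.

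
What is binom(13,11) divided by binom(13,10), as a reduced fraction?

C(n,k+1)/C(n,k) = (n−k)/(k+1) = (13−10)/(10+1) = 3/11.

3/11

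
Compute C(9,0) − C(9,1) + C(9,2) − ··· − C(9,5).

The partial alternating sum Σ_{k=0}^{5} (−1)^k C(9,k) = (−1)^5 C(8,5) = -56.

-56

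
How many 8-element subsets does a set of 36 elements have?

C(36,8) = (36·35·34·33·32·31·30·29) / 8! = 1220096908800 / 40320 = 30260340.

30260340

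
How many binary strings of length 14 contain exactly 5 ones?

Choose the 5 positions: C(14,5) = 2002.

2002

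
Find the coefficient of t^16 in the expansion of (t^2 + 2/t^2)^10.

General term: C(10,j)·(t^2)^j·(2/t^2)^(10-j), with t-exponent 2j − 2(10−j) = 4j − 20.
Set 4j − 20 = 16: j = 9.
C(10,9) = 10; 1^9 = 1; 2^1 = 2.
Coefficient = 10 · 1 · 2 = 20.

20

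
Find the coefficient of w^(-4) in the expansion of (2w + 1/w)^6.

12

General term: C(6,j)·(2w)^j·(1/w)^(6-j), with w-exponent 1j − 1(6−j) = 2j − 6.
Set 2j − 6 = -4: j = 1.
C(6,1) = 6; 2^1 = 2; 1^5 = 1.
Coefficient = 6 · 2 · 1 = 12.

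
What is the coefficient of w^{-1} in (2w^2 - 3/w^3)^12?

-24634368

General term: C(12,j)·(2w^2)^j·(-3/w^3)^(12-j), with w-exponent 2j − 3(12−j) = 5j − 36.
Set 5j − 36 = -1: j = 7.
C(12,7) = 792; 2^7 = 128; (-3)^5 = -243.
Coefficient = 792 · 128 · (-243) = -24634368.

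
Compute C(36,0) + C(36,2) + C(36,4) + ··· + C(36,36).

Even-i terms of row 36 sum to 2^35 = 34359738368.

34359738368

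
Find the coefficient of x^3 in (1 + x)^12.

220

The general term is C(12,j)·(1)^j·(x)^(12-j); the x^3 term has j = 9.
C(12,9) = 220.
Coefficient = C(12,9) = 220.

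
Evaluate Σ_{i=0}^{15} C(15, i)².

Σ C(15,i)² is the coefficient of x^15 in (1+x)^15(1+x)^15 = (1+x)^30, i.e. C(30,15) = 155117520.

155117520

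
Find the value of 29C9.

C(29,9) = (29·28·27·26·25·24·23·22·21) / 9! = 3634245014400 / 362880 = 10015005.

10015005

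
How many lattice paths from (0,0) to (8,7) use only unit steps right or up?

6435

Each path is a sequence of 15 steps with 8 rights: C(15,8) = 6435.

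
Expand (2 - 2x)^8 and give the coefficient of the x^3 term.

The general term is C(8,j)·(2)^j·(-2x)^(8-j); the x^3 term has j = 5.
C(8,5) = 56.
Coefficient = C(8,5) · 2^5 · (-2)^3 = 56 · 32 · (-8) = -14336.

-14336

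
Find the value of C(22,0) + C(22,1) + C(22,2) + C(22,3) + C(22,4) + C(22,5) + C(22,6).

110056

1 + 22 + 231 + 1540 + 7315 + 26334 + 74613 = 110056.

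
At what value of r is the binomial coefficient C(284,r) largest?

142

C(284,r) is maximized at r = 284/2 = 142.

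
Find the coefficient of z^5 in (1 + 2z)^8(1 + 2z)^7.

(1 + 2z)^8(1 + 2z)^7 = (1 + 2z)^15, so the coefficient of z^5 is C(15,5)·2^5 = 3003·32 = 96096.

96096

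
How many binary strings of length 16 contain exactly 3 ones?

Choose the 3 positions: C(16,3) = 560.

560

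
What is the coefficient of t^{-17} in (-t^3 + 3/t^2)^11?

General term: C(11,j)·(-t^3)^j·(3/t^2)^(11-j), with t-exponent 3j − 2(11−j) = 5j − 22.
Set 5j − 22 = -17: j = 1.
C(11,1) = 11; (-1)^1 = -1; 3^10 = 59049.
Coefficient = 11 · (-1) · 59049 = -649539.

-649539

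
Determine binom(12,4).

495

C(12,4) = (12·11·10·9) / 4! = 11880 / 24 = 495.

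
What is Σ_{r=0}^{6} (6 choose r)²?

Σ C(6,r)² is the coefficient of x^6 in (1+x)^6(1+x)^6 = (1+x)^12, i.e. C(12,6) = 924.

924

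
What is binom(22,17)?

26334

C(22,17) = C(22,5) by symmetry.
C(22,5) = (22·21·20·19·18) / 5! = 3160080 / 120 = 26334.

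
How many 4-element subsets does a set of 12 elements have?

495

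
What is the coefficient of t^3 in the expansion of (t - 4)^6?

-1280

The general term is C(6,j)·(t)^j·(-4)^(6-j); the t^3 term has j = 3.
C(6,3) = 20.
Coefficient = C(6,3) · (-4)^3 = 20 · (-64) = -1280.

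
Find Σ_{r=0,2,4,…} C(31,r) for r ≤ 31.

Even-r terms of row 31 sum to 2^30 = 1073741824.

1073741824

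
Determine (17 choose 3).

680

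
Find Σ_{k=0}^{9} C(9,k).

512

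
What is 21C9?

293930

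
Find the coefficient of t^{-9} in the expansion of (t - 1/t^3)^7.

General term: C(7,j)·(t)^j·(-1/t^3)^(7-j), with t-exponent 1j − 3(7−j) = 4j − 21.
Set 4j − 21 = -9: j = 3.
C(7,3) = 35; 1^3 = 1; (-1)^4 = 1.
Coefficient = 35 · 1 · 1 = 35.

35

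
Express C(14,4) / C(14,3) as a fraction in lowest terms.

11/4

C(n,k+1)/C(n,k) = (n−k)/(k+1) = (14−3)/(3+1) = 11/4.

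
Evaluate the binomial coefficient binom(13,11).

78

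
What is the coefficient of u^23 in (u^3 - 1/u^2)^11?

General term: C(11,j)·(u^3)^j·(-1/u^2)^(11-j), with u-exponent 3j − 2(11−j) = 5j − 22.
Set 5j − 22 = 23: j = 9.
C(11,9) = 55; 1^9 = 1; (-1)^2 = 1.
Coefficient = 55 · 1 · 1 = 55.

55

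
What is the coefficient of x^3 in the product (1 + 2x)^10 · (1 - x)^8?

24

Coefficient of x^3 = Σ_{j} C(10,j)·2^j·C(8,3-j)·(-1)^(3-j) for j from 0 to 3.
= (-56) + 560 + (-1440) + 960 = 24.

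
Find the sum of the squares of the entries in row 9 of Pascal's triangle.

Σ C(9,r)² is the coefficient of x^9 in (1+x)^9(1+x)^9 = (1+x)^18, i.e. C(18,9) = 48620.

48620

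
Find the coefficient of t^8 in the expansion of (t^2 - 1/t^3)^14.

1001

General term: C(14,j)·(t^2)^j·(-1/t^3)^(14-j), with t-exponent 2j − 3(14−j) = 5j − 42.
Set 5j − 42 = 8: j = 10.
C(14,10) = 1001; 1^10 = 1; (-1)^4 = 1.
Coefficient = 1001 · 1 · 1 = 1001.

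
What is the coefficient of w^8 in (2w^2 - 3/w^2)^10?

-414720

General term: C(10,j)·(2w^2)^j·(-3/w^2)^(10-j), with w-exponent 2j − 2(10−j) = 4j − 20.
Set 4j − 20 = 8: j = 7.
C(10,7) = 120; 2^7 = 128; (-3)^3 = -27.
Coefficient = 120 · 128 · (-27) = -414720.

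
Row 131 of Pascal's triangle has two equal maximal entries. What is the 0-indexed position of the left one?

65

For odd n = 131, C(131,m) peaks at m = (n−1)/2 and (n+1)/2; the lower is 65.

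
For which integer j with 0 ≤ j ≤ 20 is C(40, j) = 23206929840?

14

C(40,j) increases on 0 ≤ j ≤ 20. C(40,13) = 12033222880 and C(40,14) = 23206929840, so j = 14.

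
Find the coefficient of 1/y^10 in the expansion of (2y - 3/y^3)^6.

General term: C(6,j)·(2y)^j·(-3/y^3)^(6-j), with y-exponent 1j − 3(6−j) = 4j − 18.
Set 4j − 18 = -10: j = 2.
C(6,2) = 15; 2^2 = 4; (-3)^4 = 81.
Coefficient = 15 · 4 · 81 = 4860.

4860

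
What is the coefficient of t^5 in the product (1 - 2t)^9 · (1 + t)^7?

399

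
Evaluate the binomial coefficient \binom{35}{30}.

324632

C(35,30) = C(35,5) by symmetry.
C(35,5) = (35·34·33·32·31) / 5! = 38955840 / 120 = 324632.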